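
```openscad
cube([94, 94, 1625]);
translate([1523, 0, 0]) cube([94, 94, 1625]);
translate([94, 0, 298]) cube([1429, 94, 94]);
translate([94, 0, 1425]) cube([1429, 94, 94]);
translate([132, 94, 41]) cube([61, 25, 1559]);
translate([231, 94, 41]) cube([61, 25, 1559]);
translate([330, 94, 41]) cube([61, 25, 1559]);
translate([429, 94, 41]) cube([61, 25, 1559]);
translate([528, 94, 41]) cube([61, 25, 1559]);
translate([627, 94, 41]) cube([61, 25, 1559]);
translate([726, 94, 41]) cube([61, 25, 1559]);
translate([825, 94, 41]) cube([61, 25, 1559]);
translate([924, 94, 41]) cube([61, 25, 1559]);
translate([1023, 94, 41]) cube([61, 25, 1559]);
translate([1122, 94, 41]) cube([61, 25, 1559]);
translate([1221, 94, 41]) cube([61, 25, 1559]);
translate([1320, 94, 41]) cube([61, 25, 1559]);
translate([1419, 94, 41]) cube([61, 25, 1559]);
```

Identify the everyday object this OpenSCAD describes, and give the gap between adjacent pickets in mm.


A fence section. The picket gap is 38 mm.

Two posts, two rails, 14 pickets — a fence section. Span 1429 mm holds 14 pickets of 61 mm with 15 equal gaps: ⌊(1429 − 14·61) / 15⌋ = 38 mm.


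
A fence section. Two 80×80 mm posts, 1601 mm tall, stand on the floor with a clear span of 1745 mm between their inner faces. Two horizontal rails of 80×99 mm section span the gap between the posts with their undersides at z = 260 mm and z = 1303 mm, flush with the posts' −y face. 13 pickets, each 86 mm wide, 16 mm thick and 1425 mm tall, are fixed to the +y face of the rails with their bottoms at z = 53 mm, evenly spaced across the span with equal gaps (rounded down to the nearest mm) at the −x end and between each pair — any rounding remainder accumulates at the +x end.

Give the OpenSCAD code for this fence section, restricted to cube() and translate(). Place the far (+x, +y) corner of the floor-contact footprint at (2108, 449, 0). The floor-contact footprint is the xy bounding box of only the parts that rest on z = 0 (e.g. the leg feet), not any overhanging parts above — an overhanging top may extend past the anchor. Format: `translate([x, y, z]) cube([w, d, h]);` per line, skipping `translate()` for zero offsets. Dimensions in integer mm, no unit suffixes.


translate([203, 369, 0]) cube([80, 80, 1601]);
translate([2028, 369, 0]) cube([80, 80, 1601]);
translate([283, 369, 260]) cube([1745, 80, 99]);
translate([283, 369, 1303]) cube([1745, 80, 99]);
translate([327, 449, 53]) cube([86, 16, 1425]);
translate([457, 449, 53]) cube([86, 16, 1425]);
translate([587, 449, 53]) cube([86, 16, 1425]);
translate([717, 449, 53]) cube([86, 16, 1425]);
translate([847, 449, 53]) cube([86, 16, 1425]);
translate([977, 449, 53]) cube([86, 16, 1425]);
translate([1107, 449, 53]) cube([86, 16, 1425]);
translate([1237, 449, 53]) cube([86, 16, 1425]);
translate([1367, 449, 53]) cube([86, 16, 1425]);
translate([1497, 449, 53]) cube([86, 16, 1425]);
translate([1627, 449, 53]) cube([86, 16, 1425]);
translate([1757, 449, 53]) cube([86, 16, 1425]);
translate([1887, 449, 53]) cube([86, 16, 1425]);


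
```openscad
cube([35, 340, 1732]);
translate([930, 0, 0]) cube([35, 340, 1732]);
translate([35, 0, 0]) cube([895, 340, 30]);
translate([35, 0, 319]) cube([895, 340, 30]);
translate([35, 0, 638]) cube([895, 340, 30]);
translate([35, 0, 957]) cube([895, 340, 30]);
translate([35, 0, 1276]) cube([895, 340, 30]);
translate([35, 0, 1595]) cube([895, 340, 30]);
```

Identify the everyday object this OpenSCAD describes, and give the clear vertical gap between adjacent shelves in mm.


A bookshelf. The clear shelf gap is 289 mm.

Two tall side panels with 6 horizontal boards between them — a bookshelf. The first two shelf undersides are at z = 0 and z = 319; with shelf thickness 30, the clear gap is 319 − 0 − 30 = 289 mm.


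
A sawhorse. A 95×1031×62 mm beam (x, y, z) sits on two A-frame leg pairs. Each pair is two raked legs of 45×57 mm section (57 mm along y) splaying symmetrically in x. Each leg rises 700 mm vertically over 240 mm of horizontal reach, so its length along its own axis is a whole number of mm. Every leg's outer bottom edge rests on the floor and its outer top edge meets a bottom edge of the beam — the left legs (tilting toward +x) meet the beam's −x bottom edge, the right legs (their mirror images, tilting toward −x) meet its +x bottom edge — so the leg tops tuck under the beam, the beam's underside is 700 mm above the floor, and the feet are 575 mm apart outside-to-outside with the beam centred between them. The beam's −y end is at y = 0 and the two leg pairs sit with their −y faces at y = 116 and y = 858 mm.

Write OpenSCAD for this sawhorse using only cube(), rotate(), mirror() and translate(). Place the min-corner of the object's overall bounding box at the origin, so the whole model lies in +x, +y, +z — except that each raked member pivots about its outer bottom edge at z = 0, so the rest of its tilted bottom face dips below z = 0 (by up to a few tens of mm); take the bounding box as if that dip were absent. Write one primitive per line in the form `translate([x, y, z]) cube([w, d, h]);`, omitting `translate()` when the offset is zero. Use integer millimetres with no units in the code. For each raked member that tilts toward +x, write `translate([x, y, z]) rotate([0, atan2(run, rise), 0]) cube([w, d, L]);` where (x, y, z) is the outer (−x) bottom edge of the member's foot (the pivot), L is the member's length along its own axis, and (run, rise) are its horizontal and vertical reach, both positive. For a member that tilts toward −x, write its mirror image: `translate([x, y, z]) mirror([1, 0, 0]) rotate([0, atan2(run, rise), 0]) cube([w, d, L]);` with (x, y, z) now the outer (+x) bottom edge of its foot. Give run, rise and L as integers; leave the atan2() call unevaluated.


translate([240, 0, 700]) cube([95, 1031, 62]);
translate([0, 116, 0]) rotate([0, atan2(240, 700), 0]) cube([45, 57, 740]);
translate([575, 116, 0]) mirror([1, 0, 0]) rotate([0, atan2(240, 700), 0]) cube([45, 57, 740]);
translate([0, 858, 0]) rotate([0, atan2(240, 700), 0]) cube([45, 57, 740]);
translate([575, 858, 0]) mirror([1, 0, 0]) rotate([0, atan2(240, 700), 0]) cube([45, 57, 740]);


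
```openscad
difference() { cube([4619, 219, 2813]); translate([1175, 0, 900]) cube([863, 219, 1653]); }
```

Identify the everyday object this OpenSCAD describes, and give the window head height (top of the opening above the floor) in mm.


A wall with a window opening. The window head height is 2553 mm.

A wall with a rectangular opening subtracted — a window. Sill at z = 900, opening 1653 mm tall, so the head is at 900 + 1653 = 2553 mm.


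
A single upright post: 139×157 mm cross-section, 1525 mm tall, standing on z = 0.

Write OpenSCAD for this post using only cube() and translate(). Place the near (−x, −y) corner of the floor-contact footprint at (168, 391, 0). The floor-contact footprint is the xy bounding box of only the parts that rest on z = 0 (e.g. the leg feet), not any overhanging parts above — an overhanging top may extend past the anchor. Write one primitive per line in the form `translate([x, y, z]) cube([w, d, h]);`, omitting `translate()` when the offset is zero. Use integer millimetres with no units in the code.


translate([168, 391, 0]) cube([139, 157, 1525]);


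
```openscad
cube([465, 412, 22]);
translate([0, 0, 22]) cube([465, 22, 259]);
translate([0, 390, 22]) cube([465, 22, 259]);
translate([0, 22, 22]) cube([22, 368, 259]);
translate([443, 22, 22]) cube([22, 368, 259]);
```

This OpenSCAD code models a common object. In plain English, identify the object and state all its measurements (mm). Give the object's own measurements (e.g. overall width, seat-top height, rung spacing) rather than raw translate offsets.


An open-topped rectangular box: outside dimensions 465×412×281 mm, with a uniform wall and base thickness of 22 mm. The base is a full 465×412 slab on the floor; four walls sit on top of the base. The front and back walls (the −y and +y sides) span the full width; the two side walls fit between them.


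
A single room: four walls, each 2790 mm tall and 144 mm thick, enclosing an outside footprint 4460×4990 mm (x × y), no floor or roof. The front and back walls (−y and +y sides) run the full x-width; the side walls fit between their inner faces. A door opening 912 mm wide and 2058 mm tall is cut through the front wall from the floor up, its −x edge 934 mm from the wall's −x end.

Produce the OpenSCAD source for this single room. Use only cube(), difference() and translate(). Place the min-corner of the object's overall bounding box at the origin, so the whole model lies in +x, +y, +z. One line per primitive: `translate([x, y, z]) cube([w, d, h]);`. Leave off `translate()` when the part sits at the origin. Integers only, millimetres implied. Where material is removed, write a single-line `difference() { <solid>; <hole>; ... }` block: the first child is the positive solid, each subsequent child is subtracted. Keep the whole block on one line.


difference() { cube([4460, 144, 2790]); translate([934, 0, 0]) cube([912, 144, 2058]); }
translate([0, 4846, 0]) cube([4460, 144, 2790]);
translate([0, 144, 0]) cube([144, 4702, 2790]);
translate([4316, 144, 0]) cube([144, 4702, 2790]);


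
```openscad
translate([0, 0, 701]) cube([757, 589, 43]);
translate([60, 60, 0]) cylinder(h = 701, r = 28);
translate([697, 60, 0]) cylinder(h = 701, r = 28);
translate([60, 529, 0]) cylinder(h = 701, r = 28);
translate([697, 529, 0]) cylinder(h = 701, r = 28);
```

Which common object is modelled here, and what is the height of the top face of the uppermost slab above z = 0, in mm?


A table. The table height is 744 mm.

A 757×589×43 slab sits at z = 701 on four Ø56 mm round legs — a table. The top surface is at 701 + 43 = 744 mm.


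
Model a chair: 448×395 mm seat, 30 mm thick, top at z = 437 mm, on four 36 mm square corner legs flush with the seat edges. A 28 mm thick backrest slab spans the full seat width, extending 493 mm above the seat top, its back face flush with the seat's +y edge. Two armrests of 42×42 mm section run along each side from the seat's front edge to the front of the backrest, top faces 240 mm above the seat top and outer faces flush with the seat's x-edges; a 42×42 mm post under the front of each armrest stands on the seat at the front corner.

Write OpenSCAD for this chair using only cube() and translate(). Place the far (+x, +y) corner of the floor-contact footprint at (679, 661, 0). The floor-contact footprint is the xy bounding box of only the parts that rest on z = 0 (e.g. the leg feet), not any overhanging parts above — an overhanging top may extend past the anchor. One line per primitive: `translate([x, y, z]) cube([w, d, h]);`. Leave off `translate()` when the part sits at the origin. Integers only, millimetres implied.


translate([231, 266, 407]) cube([448, 395, 30]);
translate([231, 266, 0]) cube([36, 36, 407]);
translate([643, 266, 0]) cube([36, 36, 407]);
translate([231, 625, 0]) cube([36, 36, 407]);
translate([643, 625, 0]) cube([36, 36, 407]);
translate([231, 633, 437]) cube([448, 28, 493]);
translate([231, 266, 635]) cube([42, 367, 42]);
translate([637, 266, 635]) cube([42, 367, 42]);
translate([231, 266, 437]) cube([42, 42, 198]);
translate([637, 266, 437]) cube([42, 42, 198]);


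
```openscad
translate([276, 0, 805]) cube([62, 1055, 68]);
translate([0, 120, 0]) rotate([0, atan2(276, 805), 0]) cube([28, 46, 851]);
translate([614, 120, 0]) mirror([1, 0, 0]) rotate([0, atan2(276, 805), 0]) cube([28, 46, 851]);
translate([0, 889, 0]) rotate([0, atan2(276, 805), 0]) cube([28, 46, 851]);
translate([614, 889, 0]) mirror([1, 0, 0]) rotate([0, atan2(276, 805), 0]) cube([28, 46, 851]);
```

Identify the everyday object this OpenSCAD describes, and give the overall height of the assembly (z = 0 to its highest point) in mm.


A sawhorse. The overall height is 873 mm.

A beam across two mirrored pairs of raked legs — a sawhorse. The beam's underside is at z = 805 (matching the legs' vertical rise in atan2(276, 805)) and the beam is 68 mm tall, so its top is at 805 + 68 = 873 mm. The raked legs top out at the beam's underside, so that is the highest point.


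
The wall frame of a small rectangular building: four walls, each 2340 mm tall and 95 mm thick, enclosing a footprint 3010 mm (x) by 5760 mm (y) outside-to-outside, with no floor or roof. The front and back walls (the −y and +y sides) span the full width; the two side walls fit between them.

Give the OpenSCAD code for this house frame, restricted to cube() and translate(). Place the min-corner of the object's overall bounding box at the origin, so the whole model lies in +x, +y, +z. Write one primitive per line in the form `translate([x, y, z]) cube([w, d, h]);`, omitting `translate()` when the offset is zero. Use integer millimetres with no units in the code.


cube([3010, 95, 2340]);
translate([0, 5665, 0]) cube([3010, 95, 2340]);
translate([0, 95, 0]) cube([95, 5570, 2340]);
translate([2915, 95, 0]) cube([95, 5570, 2340]);


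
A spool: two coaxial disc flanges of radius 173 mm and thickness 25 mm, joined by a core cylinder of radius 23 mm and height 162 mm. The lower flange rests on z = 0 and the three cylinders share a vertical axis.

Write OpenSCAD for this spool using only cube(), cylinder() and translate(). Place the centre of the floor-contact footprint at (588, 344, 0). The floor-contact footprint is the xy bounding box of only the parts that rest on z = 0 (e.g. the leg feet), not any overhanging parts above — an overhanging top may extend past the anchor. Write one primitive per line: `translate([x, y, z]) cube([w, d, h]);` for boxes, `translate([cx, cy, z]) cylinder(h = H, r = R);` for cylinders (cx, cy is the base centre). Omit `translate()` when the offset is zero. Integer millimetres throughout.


translate([588, 344, 0]) cylinder(h = 25, r = 173);
translate([588, 344, 25]) cylinder(h = 162, r = 23);
translate([588, 344, 187]) cylinder(h = 25, r = 173);


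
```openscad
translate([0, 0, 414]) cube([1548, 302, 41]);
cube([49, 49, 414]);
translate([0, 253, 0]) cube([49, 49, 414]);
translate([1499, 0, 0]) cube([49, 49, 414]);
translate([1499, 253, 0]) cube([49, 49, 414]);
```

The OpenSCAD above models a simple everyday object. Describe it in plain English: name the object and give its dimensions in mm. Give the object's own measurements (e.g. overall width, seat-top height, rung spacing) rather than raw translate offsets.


A bench: a 1548×302 mm seat slab, 41 mm thick, top at z = 455 mm, on four 49×49 mm square legs flush with the seat corners and standing on z = 0.


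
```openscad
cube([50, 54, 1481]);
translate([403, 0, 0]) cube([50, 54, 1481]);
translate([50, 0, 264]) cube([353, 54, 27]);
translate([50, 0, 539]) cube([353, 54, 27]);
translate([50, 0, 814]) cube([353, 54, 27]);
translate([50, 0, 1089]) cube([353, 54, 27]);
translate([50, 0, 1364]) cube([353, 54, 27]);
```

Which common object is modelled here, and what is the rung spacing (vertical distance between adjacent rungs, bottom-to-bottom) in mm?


A ladder. The rung spacing is 275 mm.

Two tall 50×54 posts with 5 short bars between them — a ladder. Adjacent rungs sit at z = 264 and z = 539, so the spacing is 539 − 264 = 275 mm.


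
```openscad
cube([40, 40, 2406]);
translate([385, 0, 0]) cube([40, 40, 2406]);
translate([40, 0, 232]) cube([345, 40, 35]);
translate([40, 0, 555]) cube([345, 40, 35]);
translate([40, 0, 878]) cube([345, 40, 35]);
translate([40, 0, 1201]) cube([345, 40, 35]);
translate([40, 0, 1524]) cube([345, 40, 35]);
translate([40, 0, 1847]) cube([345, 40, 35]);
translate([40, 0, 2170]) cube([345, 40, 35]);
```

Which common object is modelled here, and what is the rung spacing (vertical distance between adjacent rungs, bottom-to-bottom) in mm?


A ladder. The rung spacing is 323 mm.

Two tall 40×40 posts with 7 short bars between them — a ladder. Adjacent rungs sit at z = 232 and z = 555, so the spacing is 555 − 232 = 323 mm.


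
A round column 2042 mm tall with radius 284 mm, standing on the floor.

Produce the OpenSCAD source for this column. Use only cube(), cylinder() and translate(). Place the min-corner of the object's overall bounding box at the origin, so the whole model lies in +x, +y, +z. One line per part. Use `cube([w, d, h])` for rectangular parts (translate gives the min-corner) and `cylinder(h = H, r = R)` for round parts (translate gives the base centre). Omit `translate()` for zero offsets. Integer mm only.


translate([284, 284, 0]) cylinder(h = 2042, r = 284);


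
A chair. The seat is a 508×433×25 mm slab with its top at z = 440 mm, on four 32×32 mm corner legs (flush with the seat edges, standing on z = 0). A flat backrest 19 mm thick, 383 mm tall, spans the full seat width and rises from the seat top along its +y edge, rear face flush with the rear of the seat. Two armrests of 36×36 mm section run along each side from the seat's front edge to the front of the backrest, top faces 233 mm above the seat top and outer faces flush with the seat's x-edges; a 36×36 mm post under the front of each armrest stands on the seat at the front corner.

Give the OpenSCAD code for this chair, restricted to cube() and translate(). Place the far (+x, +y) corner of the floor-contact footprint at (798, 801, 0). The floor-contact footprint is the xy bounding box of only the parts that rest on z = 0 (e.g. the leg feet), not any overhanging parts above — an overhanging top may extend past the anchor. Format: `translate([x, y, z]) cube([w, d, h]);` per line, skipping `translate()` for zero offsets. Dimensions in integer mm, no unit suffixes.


translate([290, 368, 415]) cube([508, 433, 25]);
translate([290, 368, 0]) cube([32, 32, 415]);
translate([766, 368, 0]) cube([32, 32, 415]);
translate([290, 769, 0]) cube([32, 32, 415]);
translate([766, 769, 0]) cube([32, 32, 415]);
translate([290, 782, 440]) cube([508, 19, 383]);
translate([290, 368, 637]) cube([36, 414, 36]);
translate([762, 368, 637]) cube([36, 414, 36]);
translate([290, 368, 440]) cube([36, 36, 197]);
translate([762, 368, 440]) cube([36, 36, 197]);


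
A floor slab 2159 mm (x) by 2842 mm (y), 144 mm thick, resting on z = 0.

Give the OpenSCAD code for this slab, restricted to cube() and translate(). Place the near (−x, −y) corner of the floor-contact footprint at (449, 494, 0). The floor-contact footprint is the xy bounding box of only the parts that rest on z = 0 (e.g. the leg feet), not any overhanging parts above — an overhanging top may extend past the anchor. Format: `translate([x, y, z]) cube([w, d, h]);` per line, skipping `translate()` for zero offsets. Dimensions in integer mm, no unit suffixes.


translate([449, 494, 0]) cube([2159, 2842, 144]);


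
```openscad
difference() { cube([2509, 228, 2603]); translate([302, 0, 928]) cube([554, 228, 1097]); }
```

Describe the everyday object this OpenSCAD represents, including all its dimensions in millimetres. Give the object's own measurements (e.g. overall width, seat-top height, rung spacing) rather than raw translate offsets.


A wall 2509 mm long (x), 228 mm thick (y), 2603 mm tall, with a rectangular window opening cut through it. The opening is 554 mm wide and 1097 mm tall; its sill is at z = 928 mm and its near (−x) edge is 302 mm from the wall's −x end. The opening passes through the full wall thickness.


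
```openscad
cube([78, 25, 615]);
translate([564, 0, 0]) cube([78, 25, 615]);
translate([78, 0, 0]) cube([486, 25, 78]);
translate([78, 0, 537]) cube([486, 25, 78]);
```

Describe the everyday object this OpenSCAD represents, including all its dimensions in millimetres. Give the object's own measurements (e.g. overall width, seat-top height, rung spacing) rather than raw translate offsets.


A rectangular picture frame lying in the x–z plane (depth along y). The opening is 486 mm wide (x) by 459 mm tall (z), surrounded by a border 78 mm wide on all four sides. The frame is 25 mm deep and is made of two full-height vertical stiles with two horizontal rails fitted between them.


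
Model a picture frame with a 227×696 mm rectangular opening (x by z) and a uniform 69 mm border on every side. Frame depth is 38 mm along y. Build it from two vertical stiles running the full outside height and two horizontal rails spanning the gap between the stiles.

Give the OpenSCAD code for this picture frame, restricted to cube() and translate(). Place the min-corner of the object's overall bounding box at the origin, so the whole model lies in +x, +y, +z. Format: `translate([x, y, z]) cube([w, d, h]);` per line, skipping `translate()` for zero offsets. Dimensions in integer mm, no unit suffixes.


cube([69, 38, 834]);
translate([296, 0, 0]) cube([69, 38, 834]);
translate([69, 0, 0]) cube([227, 38, 69]);
translate([69, 0, 765]) cube([227, 38, 69]);


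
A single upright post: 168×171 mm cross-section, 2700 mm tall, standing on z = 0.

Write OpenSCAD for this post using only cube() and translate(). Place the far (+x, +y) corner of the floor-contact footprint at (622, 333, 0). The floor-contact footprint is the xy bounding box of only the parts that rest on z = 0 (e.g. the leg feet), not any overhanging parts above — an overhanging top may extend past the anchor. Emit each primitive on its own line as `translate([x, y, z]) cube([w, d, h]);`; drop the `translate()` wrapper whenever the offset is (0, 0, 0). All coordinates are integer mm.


translate([454, 162, 0]) cube([168, 171, 2700]);


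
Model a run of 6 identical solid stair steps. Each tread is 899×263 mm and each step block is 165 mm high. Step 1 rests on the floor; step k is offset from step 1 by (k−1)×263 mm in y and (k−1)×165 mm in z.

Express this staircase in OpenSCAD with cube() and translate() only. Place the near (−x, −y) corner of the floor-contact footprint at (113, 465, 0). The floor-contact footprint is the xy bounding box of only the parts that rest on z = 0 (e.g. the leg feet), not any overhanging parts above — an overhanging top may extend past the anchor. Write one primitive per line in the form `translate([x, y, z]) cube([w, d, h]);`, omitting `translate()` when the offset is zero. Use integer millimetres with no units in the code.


translate([113, 465, 0]) cube([899, 263, 165]);
translate([113, 728, 165]) cube([899, 263, 165]);
translate([113, 991, 330]) cube([899, 263, 165]);
translate([113, 1254, 495]) cube([899, 263, 165]);
translate([113, 1517, 660]) cube([899, 263, 165]);
translate([113, 1780, 825]) cube([899, 263, 165]);


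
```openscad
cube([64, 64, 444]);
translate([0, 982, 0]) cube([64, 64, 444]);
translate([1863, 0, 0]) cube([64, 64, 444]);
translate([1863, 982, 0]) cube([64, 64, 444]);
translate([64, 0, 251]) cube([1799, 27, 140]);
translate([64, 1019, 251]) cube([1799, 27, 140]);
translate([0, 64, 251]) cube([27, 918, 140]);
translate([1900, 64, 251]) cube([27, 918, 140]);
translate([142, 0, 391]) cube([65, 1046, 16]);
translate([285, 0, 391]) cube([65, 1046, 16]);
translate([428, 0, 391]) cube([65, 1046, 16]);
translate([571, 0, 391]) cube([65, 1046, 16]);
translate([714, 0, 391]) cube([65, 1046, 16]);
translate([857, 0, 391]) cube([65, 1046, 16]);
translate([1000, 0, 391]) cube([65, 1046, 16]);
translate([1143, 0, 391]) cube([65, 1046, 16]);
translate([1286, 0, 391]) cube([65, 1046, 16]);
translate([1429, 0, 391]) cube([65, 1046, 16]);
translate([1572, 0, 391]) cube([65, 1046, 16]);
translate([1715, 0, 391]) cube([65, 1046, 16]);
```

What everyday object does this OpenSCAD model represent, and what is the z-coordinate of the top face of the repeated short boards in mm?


A bed frame. The slat-top height is 407 mm.

Four posts, four rails, and a row of slats — a bed frame. Slats sit on the rails at z = 251 + 140 = 391; with slat thickness 16, the top is 407 mm.


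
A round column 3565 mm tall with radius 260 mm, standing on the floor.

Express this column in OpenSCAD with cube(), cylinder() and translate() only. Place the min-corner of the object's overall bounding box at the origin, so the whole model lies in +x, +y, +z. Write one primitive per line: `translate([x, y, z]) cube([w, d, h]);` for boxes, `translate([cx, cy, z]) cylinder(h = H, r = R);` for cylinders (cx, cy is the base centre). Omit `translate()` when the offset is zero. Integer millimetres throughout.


translate([260, 260, 0]) cylinder(h = 3565, r = 260);


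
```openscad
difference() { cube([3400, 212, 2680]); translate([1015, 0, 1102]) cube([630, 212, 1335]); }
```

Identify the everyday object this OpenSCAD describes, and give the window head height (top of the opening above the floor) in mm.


A wall with a window opening. The window head height is 2437 mm.

A wall with a rectangular opening subtracted — a window. Sill at z = 1102, opening 1335 mm tall, so the head is at 1102 + 1335 = 2437 mm.


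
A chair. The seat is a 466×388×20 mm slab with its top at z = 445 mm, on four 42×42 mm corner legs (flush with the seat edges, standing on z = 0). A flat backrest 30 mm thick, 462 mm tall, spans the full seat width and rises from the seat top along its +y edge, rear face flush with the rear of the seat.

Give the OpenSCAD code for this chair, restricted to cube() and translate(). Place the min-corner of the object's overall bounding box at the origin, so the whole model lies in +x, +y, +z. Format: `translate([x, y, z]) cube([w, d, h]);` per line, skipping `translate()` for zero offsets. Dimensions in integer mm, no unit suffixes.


translate([0, 0, 425]) cube([466, 388, 20]);
cube([42, 42, 425]);
translate([424, 0, 0]) cube([42, 42, 425]);
translate([0, 346, 0]) cube([42, 42, 425]);
translate([424, 346, 0]) cube([42, 42, 425]);
translate([0, 358, 445]) cube([466, 30, 462]);


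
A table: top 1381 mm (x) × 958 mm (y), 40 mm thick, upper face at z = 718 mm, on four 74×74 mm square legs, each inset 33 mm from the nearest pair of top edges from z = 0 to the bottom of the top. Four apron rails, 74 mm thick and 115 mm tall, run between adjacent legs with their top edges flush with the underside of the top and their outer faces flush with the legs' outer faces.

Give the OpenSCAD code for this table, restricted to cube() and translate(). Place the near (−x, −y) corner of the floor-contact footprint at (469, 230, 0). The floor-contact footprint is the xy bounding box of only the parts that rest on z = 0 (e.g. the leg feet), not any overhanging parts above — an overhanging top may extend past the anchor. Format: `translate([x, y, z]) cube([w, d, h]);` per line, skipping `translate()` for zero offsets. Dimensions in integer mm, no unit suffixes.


translate([436, 197, 678]) cube([1381, 958, 40]);
translate([469, 230, 0]) cube([74, 74, 678]);
translate([1710, 230, 0]) cube([74, 74, 678]);
translate([469, 1048, 0]) cube([74, 74, 678]);
translate([1710, 1048, 0]) cube([74, 74, 678]);
translate([543, 230, 563]) cube([1167, 74, 115]);
translate([543, 1048, 563]) cube([1167, 74, 115]);
translate([469, 304, 563]) cube([74, 744, 115]);
translate([1710, 304, 563]) cube([74, 744, 115]);


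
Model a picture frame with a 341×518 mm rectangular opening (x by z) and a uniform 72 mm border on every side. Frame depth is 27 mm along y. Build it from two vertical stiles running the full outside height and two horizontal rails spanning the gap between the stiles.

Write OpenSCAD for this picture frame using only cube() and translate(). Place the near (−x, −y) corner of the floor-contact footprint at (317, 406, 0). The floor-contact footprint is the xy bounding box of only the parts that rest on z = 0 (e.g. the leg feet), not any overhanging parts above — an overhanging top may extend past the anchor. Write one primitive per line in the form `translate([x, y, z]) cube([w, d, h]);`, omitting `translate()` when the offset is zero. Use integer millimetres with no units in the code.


translate([317, 406, 0]) cube([72, 27, 662]);
translate([730, 406, 0]) cube([72, 27, 662]);
translate([389, 406, 0]) cube([341, 27, 72]);
translate([389, 406, 590]) cube([341, 27, 72]);


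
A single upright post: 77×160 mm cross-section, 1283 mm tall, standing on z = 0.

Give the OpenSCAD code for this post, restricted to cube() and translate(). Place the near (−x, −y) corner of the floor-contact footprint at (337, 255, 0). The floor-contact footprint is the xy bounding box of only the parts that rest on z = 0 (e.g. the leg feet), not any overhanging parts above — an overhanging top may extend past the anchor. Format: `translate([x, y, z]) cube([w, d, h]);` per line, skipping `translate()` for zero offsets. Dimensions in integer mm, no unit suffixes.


translate([337, 255, 0]) cube([77, 160, 1283]);


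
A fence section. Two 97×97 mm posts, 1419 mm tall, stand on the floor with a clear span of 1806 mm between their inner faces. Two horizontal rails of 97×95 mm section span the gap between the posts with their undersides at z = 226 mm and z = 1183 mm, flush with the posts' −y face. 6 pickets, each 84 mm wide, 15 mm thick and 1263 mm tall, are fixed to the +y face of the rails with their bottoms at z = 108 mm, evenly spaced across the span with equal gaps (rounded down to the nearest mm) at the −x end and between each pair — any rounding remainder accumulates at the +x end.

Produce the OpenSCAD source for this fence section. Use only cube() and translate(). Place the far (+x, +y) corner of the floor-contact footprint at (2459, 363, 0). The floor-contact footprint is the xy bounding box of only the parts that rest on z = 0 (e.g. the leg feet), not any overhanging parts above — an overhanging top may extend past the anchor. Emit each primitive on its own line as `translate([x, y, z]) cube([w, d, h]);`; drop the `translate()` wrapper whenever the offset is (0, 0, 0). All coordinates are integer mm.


translate([459, 266, 0]) cube([97, 97, 1419]);
translate([2362, 266, 0]) cube([97, 97, 1419]);
translate([556, 266, 226]) cube([1806, 97, 95]);
translate([556, 266, 1183]) cube([1806, 97, 95]);
translate([742, 363, 108]) cube([84, 15, 1263]);
translate([1012, 363, 108]) cube([84, 15, 1263]);
translate([1282, 363, 108]) cube([84, 15, 1263]);
translate([1552, 363, 108]) cube([84, 15, 1263]);
translate([1822, 363, 108]) cube([84, 15, 1263]);
translate([2092, 363, 108]) cube([84, 15, 1263]);


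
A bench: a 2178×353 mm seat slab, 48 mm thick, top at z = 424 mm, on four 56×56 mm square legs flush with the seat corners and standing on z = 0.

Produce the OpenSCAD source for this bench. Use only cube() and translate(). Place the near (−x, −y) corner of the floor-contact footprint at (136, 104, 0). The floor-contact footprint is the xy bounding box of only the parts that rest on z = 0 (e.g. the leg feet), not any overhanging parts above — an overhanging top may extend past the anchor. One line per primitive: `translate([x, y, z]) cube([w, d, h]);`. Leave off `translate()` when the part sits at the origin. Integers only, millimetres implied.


// leg_h = 424 − 48 = 376
translate([136, 104, 376]) cube([2178, 353, 48]);
translate([136, 104, 0]) cube([56, 56, 376]);
translate([136, 401, 0]) cube([56, 56, 376]);
translate([2258, 104, 0]) cube([56, 56, 376]);
translate([2258, 401, 0]) cube([56, 56, 376]);


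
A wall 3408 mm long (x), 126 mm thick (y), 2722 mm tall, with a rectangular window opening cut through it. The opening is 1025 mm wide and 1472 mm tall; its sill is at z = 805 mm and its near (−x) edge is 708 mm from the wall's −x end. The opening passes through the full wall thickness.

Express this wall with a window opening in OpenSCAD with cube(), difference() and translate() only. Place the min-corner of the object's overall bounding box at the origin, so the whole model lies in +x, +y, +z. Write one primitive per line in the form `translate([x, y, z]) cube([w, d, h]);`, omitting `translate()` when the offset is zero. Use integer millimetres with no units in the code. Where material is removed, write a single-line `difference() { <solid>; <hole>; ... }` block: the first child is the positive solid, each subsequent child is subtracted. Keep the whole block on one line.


difference() { cube([3408, 126, 2722]); translate([708, 0, 805]) cube([1025, 126, 1472]); }


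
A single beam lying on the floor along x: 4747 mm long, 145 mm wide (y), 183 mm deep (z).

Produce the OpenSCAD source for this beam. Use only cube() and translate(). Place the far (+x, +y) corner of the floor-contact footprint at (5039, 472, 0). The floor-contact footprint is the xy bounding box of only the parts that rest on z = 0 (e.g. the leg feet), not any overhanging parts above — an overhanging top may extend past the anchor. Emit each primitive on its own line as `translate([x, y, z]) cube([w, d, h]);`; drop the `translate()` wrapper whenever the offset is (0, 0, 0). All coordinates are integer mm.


translate([292, 327, 0]) cube([4747, 145, 183]);


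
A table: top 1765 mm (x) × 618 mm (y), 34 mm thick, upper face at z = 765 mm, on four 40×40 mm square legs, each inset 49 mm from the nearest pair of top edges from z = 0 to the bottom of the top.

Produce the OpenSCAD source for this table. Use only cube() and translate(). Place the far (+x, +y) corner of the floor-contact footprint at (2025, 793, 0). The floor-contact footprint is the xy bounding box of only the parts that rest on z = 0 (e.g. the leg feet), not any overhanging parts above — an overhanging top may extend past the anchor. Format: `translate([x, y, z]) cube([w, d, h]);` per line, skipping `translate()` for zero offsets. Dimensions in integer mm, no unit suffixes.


// leg_h = 765 - 34 = 731
translate([309, 224, 731]) cube([1765, 618, 34]);
translate([358, 273, 0]) cube([40, 40, 731]);
translate([1985, 273, 0]) cube([40, 40, 731]);
translate([358, 753, 0]) cube([40, 40, 731]);
translate([1985, 753, 0]) cube([40, 40, 731]);


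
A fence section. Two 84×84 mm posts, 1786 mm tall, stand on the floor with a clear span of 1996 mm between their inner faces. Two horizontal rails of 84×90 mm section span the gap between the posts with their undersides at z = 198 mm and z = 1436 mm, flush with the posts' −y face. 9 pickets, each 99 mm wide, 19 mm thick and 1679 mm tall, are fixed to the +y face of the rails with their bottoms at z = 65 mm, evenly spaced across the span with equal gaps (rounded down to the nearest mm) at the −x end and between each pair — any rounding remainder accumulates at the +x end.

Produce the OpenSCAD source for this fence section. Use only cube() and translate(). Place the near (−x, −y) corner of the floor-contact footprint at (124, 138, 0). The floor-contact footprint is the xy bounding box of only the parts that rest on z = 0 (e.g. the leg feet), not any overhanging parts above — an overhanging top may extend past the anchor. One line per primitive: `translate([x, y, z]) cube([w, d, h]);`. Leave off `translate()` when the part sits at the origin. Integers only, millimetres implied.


translate([124, 138, 0]) cube([84, 84, 1786]);
translate([2204, 138, 0]) cube([84, 84, 1786]);
translate([208, 138, 198]) cube([1996, 84, 90]);
translate([208, 138, 1436]) cube([1996, 84, 90]);
translate([318, 222, 65]) cube([99, 19, 1679]);
translate([527, 222, 65]) cube([99, 19, 1679]);
translate([736, 222, 65]) cube([99, 19, 1679]);
translate([945, 222, 65]) cube([99, 19, 1679]);
translate([1154, 222, 65]) cube([99, 19, 1679]);
translate([1363, 222, 65]) cube([99, 19, 1679]);
translate([1572, 222, 65]) cube([99, 19, 1679]);
translate([1781, 222, 65]) cube([99, 19, 1679]);
translate([1990, 222, 65]) cube([99, 19, 1679]);


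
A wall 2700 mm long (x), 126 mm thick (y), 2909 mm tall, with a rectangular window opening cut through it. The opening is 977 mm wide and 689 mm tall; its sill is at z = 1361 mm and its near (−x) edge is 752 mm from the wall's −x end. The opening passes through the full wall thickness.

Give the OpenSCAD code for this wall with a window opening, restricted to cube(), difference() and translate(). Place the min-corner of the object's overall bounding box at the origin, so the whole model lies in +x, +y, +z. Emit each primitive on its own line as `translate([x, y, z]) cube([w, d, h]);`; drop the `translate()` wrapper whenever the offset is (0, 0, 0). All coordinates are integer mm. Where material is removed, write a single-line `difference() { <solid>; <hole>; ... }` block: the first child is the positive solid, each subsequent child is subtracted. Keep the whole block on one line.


difference() { cube([2700, 126, 2909]); translate([752, 0, 1361]) cube([977, 126, 689]); }


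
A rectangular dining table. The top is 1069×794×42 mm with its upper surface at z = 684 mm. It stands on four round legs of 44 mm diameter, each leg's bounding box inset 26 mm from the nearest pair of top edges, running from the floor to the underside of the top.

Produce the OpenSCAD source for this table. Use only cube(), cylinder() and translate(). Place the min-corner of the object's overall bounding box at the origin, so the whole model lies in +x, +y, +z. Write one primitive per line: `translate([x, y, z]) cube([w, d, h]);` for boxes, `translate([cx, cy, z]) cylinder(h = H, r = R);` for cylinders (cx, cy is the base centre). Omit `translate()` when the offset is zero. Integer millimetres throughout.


translate([0, 0, 642]) cube([1069, 794, 42]);
translate([48, 48, 0]) cylinder(h = 642, r = 22);
translate([1021, 48, 0]) cylinder(h = 642, r = 22);
translate([48, 746, 0]) cylinder(h = 642, r = 22);
translate([1021, 746, 0]) cylinder(h = 642, r = 22);


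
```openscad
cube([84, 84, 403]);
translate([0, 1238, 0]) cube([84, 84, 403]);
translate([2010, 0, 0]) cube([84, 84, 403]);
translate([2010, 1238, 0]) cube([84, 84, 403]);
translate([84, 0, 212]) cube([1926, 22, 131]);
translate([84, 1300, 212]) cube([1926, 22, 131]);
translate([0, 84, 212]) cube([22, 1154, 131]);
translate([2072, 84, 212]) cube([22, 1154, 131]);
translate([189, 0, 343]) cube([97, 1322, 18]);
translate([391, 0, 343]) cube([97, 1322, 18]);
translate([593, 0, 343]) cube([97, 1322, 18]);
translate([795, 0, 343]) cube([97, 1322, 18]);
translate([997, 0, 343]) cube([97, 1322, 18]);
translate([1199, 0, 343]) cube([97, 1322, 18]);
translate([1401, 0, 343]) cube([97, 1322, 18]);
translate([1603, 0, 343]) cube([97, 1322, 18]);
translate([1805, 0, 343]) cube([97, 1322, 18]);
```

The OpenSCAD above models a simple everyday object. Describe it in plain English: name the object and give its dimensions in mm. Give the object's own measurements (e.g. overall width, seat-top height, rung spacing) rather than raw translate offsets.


A bed frame 2094 mm long (x) by 1322 mm wide (y). Four 84×84 mm corner posts, 403 mm tall, at the corners of the footprint. Four rails of 22 mm thickness and 131 mm height run between adjacent posts with their undersides at z = 212 mm, their outer faces flush with the outside of the frame (the two x-running rails run between the posts' inner faces; the two y-running rails run between the posts' inner faces). 9 slats, each 97 mm wide (x) and 18 mm thick, lie across the top of the two x-running rails, running the full 1322 mm width of the frame in y; along x they sit between the end posts with a 105 mm gap after the −x posts and between neighbouring slats, leaving 108 mm before the +x posts.


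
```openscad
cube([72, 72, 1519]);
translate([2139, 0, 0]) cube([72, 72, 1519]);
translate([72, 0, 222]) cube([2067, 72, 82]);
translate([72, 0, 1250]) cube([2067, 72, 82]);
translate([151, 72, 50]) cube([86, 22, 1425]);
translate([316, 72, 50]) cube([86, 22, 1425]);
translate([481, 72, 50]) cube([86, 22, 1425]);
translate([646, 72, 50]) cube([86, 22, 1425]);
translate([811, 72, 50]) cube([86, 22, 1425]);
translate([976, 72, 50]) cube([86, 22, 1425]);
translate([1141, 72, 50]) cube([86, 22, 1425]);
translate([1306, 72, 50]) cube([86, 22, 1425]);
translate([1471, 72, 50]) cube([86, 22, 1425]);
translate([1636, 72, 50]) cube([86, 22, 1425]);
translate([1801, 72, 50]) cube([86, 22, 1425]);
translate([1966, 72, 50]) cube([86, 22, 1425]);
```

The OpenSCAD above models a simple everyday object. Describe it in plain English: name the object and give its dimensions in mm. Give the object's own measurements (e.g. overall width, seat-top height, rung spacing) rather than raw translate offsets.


A fence section. Two 72×72 mm posts, 1519 mm tall, stand on the floor with a clear span of 2067 mm between their inner faces. Two horizontal rails of 72×82 mm section span the gap between the posts with their undersides at z = 222 mm and z = 1250 mm, flush with the posts' −y face. 12 pickets, each 86 mm wide, 22 mm thick and 1425 mm tall, are fixed to the +y face of the rails with their bottoms at z = 50 mm, spaced across the span with a 79 mm gap after the −x post and between neighbouring pickets, with 87 mm left before the +x post.
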